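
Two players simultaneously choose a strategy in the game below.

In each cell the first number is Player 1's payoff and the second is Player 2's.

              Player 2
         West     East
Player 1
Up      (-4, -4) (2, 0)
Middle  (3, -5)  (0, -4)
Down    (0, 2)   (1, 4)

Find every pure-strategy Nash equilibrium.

(Up, West): Player 1 can switch to Middle (-4 → 3). Not NE.
(Up, East): Player 1 gets 2, best alternative 1; Player 2 gets 0, best alternative -4. No profitable deviation — NE.
(Middle, West): Player 2 can switch to East (-5 → -4). Not NE.
(Middle, East): Player 1 can switch to Up (0 → 2). Not NE.
(Down, West): Player 1 can switch to Middle (0 → 3). Not NE.
(Down, East): Player 1 can switch to Up (1 → 2). Not NE.

(Up, East)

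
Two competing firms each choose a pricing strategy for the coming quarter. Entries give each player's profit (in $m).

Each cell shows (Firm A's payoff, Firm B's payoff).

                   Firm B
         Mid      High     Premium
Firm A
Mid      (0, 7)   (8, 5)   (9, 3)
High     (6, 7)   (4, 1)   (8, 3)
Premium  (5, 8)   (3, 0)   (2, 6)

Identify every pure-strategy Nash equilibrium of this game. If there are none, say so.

Firm A against Mid: payoffs 0, 6, 5 → best response High.
Firm A against High: payoffs 8, 4, 3 → best response Mid.
Firm A against Premium: payoffs 9, 8, 2 → best response Mid.
Firm B against Mid: payoffs 7, 5, 3 → best response Mid.
Firm B against High: payoffs 7, 1, 3 → best response Mid.
Firm B against Premium: payoffs 8, 0, 6 → best response Mid.
Mutual best responses: (High, Mid).

The unique pure-strategy Nash equilibrium is (High, Mid).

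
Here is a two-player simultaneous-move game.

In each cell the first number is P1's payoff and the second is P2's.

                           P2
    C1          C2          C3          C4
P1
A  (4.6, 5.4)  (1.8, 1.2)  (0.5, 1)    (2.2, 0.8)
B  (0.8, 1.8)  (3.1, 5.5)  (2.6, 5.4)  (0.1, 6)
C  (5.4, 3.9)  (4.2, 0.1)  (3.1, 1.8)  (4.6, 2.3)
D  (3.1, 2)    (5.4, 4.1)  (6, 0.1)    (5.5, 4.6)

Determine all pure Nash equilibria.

Mark each player's best response to every combination of opponents' strategies; a profile where every player is best-responding is a pure Nash equilibrium.
P1 against C1: payoffs 4.6, 0.8, 5.4, 3.1 → best response C.
P1 against C2: payoffs 1.8, 3.1, 4.2, 5.4 → best response D.
P1 against C3: payoffs 0.5, 2.6, 3.1, 6 → best response D.
P1 against C4: payoffs 2.2, 0.1, 4.6, 5.5 → best response D.
P2 against A: payoffs 5.4, 1.2, 1, 0.8 → best response C1.
P2 against B: payoffs 1.8, 5.5, 5.4, 6 → best response C4.
P2 against C: payoffs 3.9, 0.1, 1.8, 2.3 → best response C1.
P2 against D: payoffs 2, 4.1, 0.1, 4.6 → best response C4.
Mutual best responses: (C, C1); (D, C4).

The pure Nash equilibria are (C, C1) and (D, C4).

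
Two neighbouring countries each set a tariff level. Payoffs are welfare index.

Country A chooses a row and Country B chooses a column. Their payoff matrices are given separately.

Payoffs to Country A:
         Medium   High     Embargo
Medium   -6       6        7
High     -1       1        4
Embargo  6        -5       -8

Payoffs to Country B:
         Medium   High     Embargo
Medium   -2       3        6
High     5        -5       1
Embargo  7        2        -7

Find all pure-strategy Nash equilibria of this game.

(Medium, Medium): Country A can switch to High (-6 → -1). Not NE.
(Medium, High): Country B can switch to Embargo (3 → 6). Not NE.
(Medium, Embargo): Country A gets 7, best alternative 4; Country B gets 6, best alternative 3. No profitable deviation — NE.
(High, Medium): Country A can switch to Embargo (-1 → 6). Not NE.
(High, High): Country A can switch to Medium (1 → 6). Not NE.
(High, Embargo): Country A can switch to Medium (4 → 7). Not NE.
(Embargo, Medium): Country A gets 6, best alternative -1; Country B gets 7, best alternative 2. No profitable deviation — NE.
(Embargo, High): Country A can switch to Medium (-5 → 6). Not NE.
(Embargo, Embargo): Country A can switch to Medium (-8 → 7). Not NE.

The pure Nash equilibria are (Medium, Embargo); (Embargo, Medium).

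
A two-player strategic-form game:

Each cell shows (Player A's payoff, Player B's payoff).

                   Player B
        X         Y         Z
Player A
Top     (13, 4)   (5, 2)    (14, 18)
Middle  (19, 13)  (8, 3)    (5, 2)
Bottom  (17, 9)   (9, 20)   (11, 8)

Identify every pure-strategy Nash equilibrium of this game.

Player A against X: payoffs 13, 19, 17 → best response Middle.
Player A against Y: payoffs 5, 8, 9 → best response Bottom.
Player A against Z: payoffs 14, 5, 11 → best response Top.
Player B against Top: payoffs 4, 2, 18 → best response Z.
Player B against Middle: payoffs 13, 3, 2 → best response X.
Player B against Bottom: payoffs 9, 20, 8 → best response Y.
Mutual best responses: (Top, Z); (Middle, X); (Bottom, Y).

The pure Nash equilibria are (Top, Z) and (Middle, X) and (Bottom, Y).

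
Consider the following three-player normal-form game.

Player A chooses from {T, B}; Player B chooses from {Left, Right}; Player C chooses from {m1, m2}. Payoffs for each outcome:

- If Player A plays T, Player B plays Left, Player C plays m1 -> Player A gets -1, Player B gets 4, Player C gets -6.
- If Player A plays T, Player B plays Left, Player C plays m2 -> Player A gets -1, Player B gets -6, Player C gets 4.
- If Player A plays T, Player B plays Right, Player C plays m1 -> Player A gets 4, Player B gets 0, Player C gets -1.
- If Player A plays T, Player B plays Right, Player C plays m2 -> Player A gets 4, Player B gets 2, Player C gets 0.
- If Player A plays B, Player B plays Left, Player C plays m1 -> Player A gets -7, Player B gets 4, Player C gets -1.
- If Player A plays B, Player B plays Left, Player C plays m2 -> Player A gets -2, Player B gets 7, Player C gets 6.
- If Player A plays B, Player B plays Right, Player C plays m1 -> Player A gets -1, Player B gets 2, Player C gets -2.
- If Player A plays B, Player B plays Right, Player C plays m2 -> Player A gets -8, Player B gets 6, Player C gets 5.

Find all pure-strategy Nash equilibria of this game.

Pure NE: (T, Right, m2)

Player A against (Left, m1): payoffs -1, -7 → best response T.
Player A against (Left, m2): payoffs -1, -2 → best response T.
Player A against (Right, m1): payoffs 4, -1 → best response T.
Player A against (Right, m2): payoffs 4, -8 → best response T.
Player B against (T, m1): payoffs 4, 0 → best response Left.
Player B against (T, m2): payoffs -6, 2 → best response Right.
Player B against (B, m1): payoffs 4, 2 → best response Left.
Player B against (B, m2): payoffs 7, 6 → best response Left.
Player C against (T, Left): payoffs -6, 4 → best response m2.
Player C against (T, Right): payoffs -1, 0 → best response m2.
Player C against (B, Left): payoffs -1, 6 → best response m2.
Player C against (B, Right): payoffs -2, 5 → best response m2.
Mutual best responses: (T, Right, m2).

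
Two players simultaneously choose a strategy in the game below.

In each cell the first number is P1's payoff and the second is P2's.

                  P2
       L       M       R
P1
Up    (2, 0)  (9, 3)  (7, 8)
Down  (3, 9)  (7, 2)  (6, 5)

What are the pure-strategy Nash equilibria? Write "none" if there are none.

The pure Nash equilibria are (Up, R); (Down, L).

For each player, find the best response to each opponent profile; mutual best responses are the pure NE.
P1 against L: payoffs 2, 3 → best response Down.
P1 against M: payoffs 9, 7 → best response Up.
P1 against R: payoffs 7, 6 → best response Up.
P2 against Up: payoffs 0, 3, 8 → best response R.
P2 against Down: payoffs 9, 2, 5 → best response L.
Mutual best responses: (Up, R); (Down, L).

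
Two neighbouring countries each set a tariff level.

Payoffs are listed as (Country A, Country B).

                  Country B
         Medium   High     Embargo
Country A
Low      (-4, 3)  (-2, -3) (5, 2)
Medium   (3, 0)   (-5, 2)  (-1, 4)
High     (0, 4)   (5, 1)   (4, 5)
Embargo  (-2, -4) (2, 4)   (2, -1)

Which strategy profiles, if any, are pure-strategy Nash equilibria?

(Low, Medium): Country A can switch to Medium (-4 → 3). Not NE.
(Low, High): Country A can switch to High (-2 → 5). Not NE.
(Low, Embargo): Country B can switch to Medium (2 → 3). Not NE.
(Medium, Medium): Country B can switch to High (0 → 2). Not NE.
(Medium, High): Country A can switch to Low (-5 → -2). Not NE.
(Medium, Embargo): Country A can switch to Low (-1 → 5). Not NE.
(High, Medium): Country A can switch to Medium (0 → 3). Not NE.
(High, High): Country B can switch to Medium (1 → 4). Not NE.
(High, Embargo): Country A can switch to Low (4 → 5). Not NE.
(Embargo, Medium): Country A can switch to Medium (-2 → 3). Not NE.
(Embargo, High): Country A can switch to High (2 → 5). Not NE.
(Embargo, Embargo): Country A can switch to Low (2 → 5). Not NE.

There is no pure-strategy Nash equilibrium.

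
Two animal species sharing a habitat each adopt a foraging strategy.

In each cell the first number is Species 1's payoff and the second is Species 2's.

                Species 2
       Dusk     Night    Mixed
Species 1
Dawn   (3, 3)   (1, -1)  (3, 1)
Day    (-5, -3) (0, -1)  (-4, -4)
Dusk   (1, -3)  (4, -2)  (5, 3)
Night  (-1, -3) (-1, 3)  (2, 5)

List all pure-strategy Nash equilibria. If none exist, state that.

Species 1 against Dusk: payoffs 3, -5, 1, -1 → best response Dawn.
Species 1 against Night: payoffs 1, 0, 4, -1 → best response Dusk.
Species 1 against Mixed: payoffs 3, -4, 5, 2 → best response Dusk.
Species 2 against Dawn: payoffs 3, -1, 1 → best response Dusk.
Species 2 against Day: payoffs -3, -1, -4 → best response Night.
Species 2 against Dusk: payoffs -3, -2, 3 → best response Mixed.
Species 2 against Night: payoffs -3, 3, 5 → best response Mixed.
Mutual best responses: (Dawn, Dusk); (Dusk, Mixed).

Pure-strategy Nash equilibria: (Dawn, Dusk); (Dusk, Mixed)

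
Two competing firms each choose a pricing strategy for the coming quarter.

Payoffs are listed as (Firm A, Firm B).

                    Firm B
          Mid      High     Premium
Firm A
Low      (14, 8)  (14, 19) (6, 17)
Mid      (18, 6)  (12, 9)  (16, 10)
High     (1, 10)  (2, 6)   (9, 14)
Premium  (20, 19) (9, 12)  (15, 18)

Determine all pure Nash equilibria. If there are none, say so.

Firm A against Mid: payoffs 14, 18, 1, 20 → best response Premium.
Firm A against High: payoffs 14, 12, 2, 9 → best response Low.
Firm A against Premium: payoffs 6, 16, 9, 15 → best response Mid.
Firm B against Low: payoffs 8, 19, 17 → best response High.
Firm B against Mid: payoffs 6, 9, 10 → best response Premium.
Firm B against High: payoffs 10, 6, 14 → best response Premium.
Firm B against Premium: payoffs 19, 12, 18 → best response Mid.
Mutual best responses: (Low, High); (Mid, Premium); (Premium, Mid).

(Low, High) and (Mid, Premium) and (Premium, Mid)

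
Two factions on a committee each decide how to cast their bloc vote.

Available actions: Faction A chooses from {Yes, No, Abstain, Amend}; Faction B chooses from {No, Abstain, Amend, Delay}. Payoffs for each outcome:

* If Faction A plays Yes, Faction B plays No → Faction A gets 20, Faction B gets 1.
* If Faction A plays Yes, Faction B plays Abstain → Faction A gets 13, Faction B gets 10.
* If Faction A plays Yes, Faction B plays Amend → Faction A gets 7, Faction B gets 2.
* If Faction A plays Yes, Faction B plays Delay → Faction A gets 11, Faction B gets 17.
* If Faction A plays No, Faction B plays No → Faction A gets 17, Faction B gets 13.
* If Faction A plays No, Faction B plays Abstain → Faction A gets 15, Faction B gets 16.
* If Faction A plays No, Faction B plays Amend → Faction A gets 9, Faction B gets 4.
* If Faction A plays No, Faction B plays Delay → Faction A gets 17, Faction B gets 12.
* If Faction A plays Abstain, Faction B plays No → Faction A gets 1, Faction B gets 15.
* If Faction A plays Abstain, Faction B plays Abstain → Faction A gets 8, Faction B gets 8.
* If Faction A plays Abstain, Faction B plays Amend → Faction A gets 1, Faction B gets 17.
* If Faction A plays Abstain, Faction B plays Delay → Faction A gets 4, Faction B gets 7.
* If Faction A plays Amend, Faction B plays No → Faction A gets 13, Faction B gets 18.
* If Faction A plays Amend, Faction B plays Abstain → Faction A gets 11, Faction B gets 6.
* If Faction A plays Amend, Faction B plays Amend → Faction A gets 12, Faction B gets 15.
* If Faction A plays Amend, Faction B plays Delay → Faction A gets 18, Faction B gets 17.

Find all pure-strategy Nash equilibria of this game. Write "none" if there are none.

The unique pure-strategy Nash equilibrium is (No, Abstain).

Faction A against No: payoffs 20, 17, 1, 13 → best response Yes.
Faction A against Abstain: payoffs 13, 15, 8, 11 → best response No.
Faction A against Amend: payoffs 7, 9, 1, 12 → best response Amend.
Faction A against Delay: payoffs 11, 17, 4, 18 → best response Amend.
Faction B against Yes: payoffs 1, 10, 2, 17 → best response Delay.
Faction B against No: payoffs 13, 16, 4, 12 → best response Abstain.
Faction B against Abstain: payoffs 15, 8, 17, 7 → best response Amend.
Faction B against Amend: payoffs 18, 6, 15, 17 → best response No.
Mutual best responses: (No, Abstain).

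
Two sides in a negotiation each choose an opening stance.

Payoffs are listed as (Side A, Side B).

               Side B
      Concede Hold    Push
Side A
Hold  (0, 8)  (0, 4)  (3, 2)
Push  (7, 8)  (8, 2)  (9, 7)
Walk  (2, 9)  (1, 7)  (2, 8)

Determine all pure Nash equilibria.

Check each profile: it is a Nash equilibrium iff no player can strictly gain by switching unilaterally.
(Hold, Concede): Side A can switch to Push (0 → 7). Not NE.
(Hold, Hold): Side A can switch to Push (0 → 8). Not NE.
(Hold, Push): Side A can switch to Push (3 → 9). Not NE.
(Push, Concede): Side A gets 7, best alternative 2; Side B gets 8, best alternative 7. No profitable deviation — NE.
(Push, Hold): Side B can switch to Concede (2 → 8). Not NE.
(Push, Push): Side B can switch to Concede (7 → 8). Not NE.
(Walk, Concede): Side A can switch to Push (2 → 7). Not NE.
(The remaining 2 profiles each have a profitable deviation by the same check.)

Pure NE: (Push, Concede)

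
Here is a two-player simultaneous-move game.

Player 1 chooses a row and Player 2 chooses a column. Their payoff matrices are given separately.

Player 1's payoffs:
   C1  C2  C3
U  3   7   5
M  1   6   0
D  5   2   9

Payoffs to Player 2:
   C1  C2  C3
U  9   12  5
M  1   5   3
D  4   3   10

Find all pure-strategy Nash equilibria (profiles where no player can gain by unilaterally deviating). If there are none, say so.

(U, C2) and (D, C3)

Mark each player's best response to every combination of opponents' strategies; a profile where every player is best-responding is a pure Nash equilibrium.
Player 1 against C1: payoffs 3, 1, 5 → best response D.
Player 1 against C2: payoffs 7, 6, 2 → best response U.
Player 1 against C3: payoffs 5, 0, 9 → best response D.
Player 2 against U: payoffs 9, 12, 5 → best response C2.
Player 2 against M: payoffs 1, 5, 3 → best response C2.
Player 2 against D: payoffs 4, 3, 10 → best response C3.
Mutual best responses: (U, C2); (D, C3).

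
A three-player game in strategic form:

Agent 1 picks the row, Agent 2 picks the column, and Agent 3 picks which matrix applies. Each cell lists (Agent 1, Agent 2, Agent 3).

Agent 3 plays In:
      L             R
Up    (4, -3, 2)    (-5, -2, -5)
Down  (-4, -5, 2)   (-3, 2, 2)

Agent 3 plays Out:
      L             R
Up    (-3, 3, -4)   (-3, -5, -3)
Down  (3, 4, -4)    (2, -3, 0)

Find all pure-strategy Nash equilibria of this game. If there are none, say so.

For each player, find the best response to each opponent profile; mutual best responses are the pure NE.
Agent 1 against (L, In): payoffs 4, -4 → best response Up.
Agent 1 against (L, Out): payoffs -3, 3 → best response Down.
Agent 1 against (R, In): payoffs -5, -3 → best response Down.
Agent 1 against (R, Out): payoffs -3, 2 → best response Down.
Agent 2 against (Up, In): payoffs -3, -2 → best response R.
Agent 2 against (Up, Out): payoffs 3, -5 → best response L.
Agent 2 against (Down, In): payoffs -5, 2 → best response R.
Agent 2 against (Down, Out): payoffs 4, -3 → best response L.
Agent 3 against (Up, L): payoffs 2, -4 → best response In.
Agent 3 against (Up, R): payoffs -5, -3 → best response Out.
Agent 3 against (Down, L): payoffs 2, -4 → best response In.
Agent 3 against (Down, R): payoffs 2, 0 → best response In.
Mutual best responses: (Down, R, In).

The unique pure-strategy Nash equilibrium is (Down, R, In).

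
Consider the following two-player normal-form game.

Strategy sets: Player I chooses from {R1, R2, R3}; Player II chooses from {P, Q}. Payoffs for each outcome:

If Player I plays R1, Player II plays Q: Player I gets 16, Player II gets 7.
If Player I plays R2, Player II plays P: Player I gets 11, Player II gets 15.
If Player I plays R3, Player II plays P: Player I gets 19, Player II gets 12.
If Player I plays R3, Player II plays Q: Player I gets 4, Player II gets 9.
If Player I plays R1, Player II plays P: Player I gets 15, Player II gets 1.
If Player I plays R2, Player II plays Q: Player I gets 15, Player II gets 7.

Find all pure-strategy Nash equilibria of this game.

(R1, Q); (R3, P)

For each player, find the best response to each opponent profile; mutual best responses are the pure NE.
Player I against P: payoffs 15, 11, 19 → best response R3.
Player I against Q: payoffs 16, 15, 4 → best response R1.
Player II against R1: payoffs 1, 7 → best response Q.
Player II against R2: payoffs 15, 7 → best response P.
Player II against R3: payoffs 12, 9 → best response P.
Mutual best responses: (R1, Q); (R3, P).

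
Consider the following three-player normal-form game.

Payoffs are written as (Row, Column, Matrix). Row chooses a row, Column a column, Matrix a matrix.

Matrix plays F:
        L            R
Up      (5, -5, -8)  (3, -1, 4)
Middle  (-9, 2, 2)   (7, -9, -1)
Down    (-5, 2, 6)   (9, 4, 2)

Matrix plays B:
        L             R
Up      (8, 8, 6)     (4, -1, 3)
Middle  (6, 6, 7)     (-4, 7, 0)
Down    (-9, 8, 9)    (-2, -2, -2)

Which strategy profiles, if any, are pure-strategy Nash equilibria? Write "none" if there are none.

The pure Nash equilibria are (Up, L, B), (Down, R, F).

Row against (L, F): payoffs 5, -9, -5 → best response Up.
Row against (L, B): payoffs 8, 6, -9 → best response Up.
Row against (R, F): payoffs 3, 7, 9 → best response Down.
Row against (R, B): payoffs 4, -4, -2 → best response Up.
Column against (Up, F): payoffs -5, -1 → best response R.
Column against (Up, B): payoffs 8, -1 → best response L.
Column against (Middle, F): payoffs 2, -9 → best response L.
Column against (Middle, B): payoffs 6, 7 → best response R.
Column against (Down, F): payoffs 2, 4 → best response R.
Column against (Down, B): payoffs 8, -2 → best response L.
Matrix against (Up, L): payoffs -8, 6 → best response B.
Matrix against (Up, R): payoffs 4, 3 → best response F.
Matrix against (Middle, L): payoffs 2, 7 → best response B.
Matrix against (Middle, R): payoffs -1, 0 → best response B.
Matrix against (Down, L): payoffs 6, 9 → best response B.
Matrix against (Down, R): payoffs 2, -2 → best response F.
Mutual best responses: (Up, L, B); (Down, R, F).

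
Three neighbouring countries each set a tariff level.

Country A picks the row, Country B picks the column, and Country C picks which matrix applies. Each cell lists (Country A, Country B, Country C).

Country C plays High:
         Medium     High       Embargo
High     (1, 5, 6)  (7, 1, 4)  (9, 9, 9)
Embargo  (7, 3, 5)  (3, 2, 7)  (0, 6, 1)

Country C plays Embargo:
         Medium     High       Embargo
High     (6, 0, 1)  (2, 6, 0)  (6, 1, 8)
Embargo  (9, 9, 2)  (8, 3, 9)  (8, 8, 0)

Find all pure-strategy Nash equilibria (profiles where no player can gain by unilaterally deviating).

Pure NE: (High, Embargo, High)

(High, Medium, High): Country A can switch to Embargo (1 → 7). Not NE.
(High, Medium, Embargo): Country A can switch to Embargo (6 → 9). Not NE.
(High, High, High): Country B can switch to Medium (1 → 5). Not NE.
(High, High, Embargo): Country A can switch to Embargo (2 → 8). Not NE.
(High, Embargo, High): Country A gets 9, best alternative 0; Country B gets 9, best alternative 5; Country C gets 9, best alternative 8. No profitable deviation — NE.
(High, Embargo, Embargo): Country A can switch to Embargo (6 → 8). Not NE.
(Embargo, Medium, High): Country B can switch to Embargo (3 → 6). Not NE.
(Embargo, Medium, Embargo): Country C can switch to High (2 → 5). Not NE.
(Embargo, High, High): Country A can switch to High (3 → 7). Not NE.
(Embargo, High, Embargo): Country B can switch to Medium (3 → 9). Not NE.
(Embargo, Embargo, High): Country A can switch to High (0 → 9). Not NE.
(The remaining 1 profile has a profitable deviation by the same check.)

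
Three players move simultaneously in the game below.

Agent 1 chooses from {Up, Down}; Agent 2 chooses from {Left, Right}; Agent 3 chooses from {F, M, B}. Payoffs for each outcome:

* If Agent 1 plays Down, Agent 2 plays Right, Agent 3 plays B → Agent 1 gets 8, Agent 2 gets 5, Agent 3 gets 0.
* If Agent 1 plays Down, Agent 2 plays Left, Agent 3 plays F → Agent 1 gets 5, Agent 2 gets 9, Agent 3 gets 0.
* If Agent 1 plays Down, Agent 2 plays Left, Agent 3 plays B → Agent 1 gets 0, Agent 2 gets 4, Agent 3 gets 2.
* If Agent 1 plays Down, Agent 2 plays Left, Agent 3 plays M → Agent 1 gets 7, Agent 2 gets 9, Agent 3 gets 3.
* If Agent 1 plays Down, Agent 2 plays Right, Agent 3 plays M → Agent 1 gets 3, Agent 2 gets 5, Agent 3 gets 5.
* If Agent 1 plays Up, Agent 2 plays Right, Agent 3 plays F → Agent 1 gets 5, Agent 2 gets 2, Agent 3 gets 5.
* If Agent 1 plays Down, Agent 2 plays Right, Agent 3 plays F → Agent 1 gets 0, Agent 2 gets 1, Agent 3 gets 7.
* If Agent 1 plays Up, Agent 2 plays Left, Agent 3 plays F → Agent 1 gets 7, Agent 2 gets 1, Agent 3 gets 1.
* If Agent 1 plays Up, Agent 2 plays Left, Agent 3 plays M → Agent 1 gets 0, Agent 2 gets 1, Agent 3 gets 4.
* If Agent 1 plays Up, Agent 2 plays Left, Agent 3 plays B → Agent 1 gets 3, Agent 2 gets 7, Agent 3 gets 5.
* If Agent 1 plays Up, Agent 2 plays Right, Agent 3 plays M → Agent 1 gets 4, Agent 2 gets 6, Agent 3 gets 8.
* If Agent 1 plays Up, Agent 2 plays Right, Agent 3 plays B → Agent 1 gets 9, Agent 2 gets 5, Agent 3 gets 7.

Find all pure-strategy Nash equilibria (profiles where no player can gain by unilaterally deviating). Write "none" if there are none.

(Up, Left, F): Agent 2 can switch to Right (1 → 2). Not NE.
(Up, Left, M): Agent 1 can switch to Down (0 → 7). Not NE.
(Up, Left, B): Agent 1 gets 3, best alternative 0; Agent 2 gets 7, best alternative 5; Agent 3 gets 5, best alternative 4. No profitable deviation — NE.
(Up, Right, F): Agent 3 can switch to M (5 → 8). Not NE.
(Up, Right, M): Agent 1 gets 4, best alternative 3; Agent 2 gets 6, best alternative 1; Agent 3 gets 8, best alternative 7. No profitable deviation — NE.
(Up, Right, B): Agent 2 can switch to Left (5 → 7). Not NE.
(Down, Left, F): Agent 1 can switch to Up (5 → 7). Not NE.
(Down, Left, M): Agent 1 gets 7, best alternative 0; Agent 2 gets 9, best alternative 5; Agent 3 gets 3, best alternative 2. No profitable deviation — NE.
(Down, Left, B): Agent 1 can switch to Up (0 → 3). Not NE.
(Down, Right, F): Agent 1 can switch to Up (0 → 5). Not NE.
(Down, Right, M): Agent 1 can switch to Up (3 → 4). Not NE.
(Down, Right, B): Agent 1 can switch to Up (8 → 9). Not NE.

Pure-strategy Nash equilibria: (Up, Left, B) and (Up, Right, M) and (Down, Left, M)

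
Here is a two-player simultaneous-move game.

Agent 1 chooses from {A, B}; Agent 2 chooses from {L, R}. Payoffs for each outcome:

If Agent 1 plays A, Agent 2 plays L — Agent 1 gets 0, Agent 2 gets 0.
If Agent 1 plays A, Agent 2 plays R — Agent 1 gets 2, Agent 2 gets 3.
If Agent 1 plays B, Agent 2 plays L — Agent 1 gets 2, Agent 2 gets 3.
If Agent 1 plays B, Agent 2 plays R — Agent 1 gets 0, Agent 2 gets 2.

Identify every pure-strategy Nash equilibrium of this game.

(A, R) and (B, L)

Agent 1 against L: payoffs 0, 2 → best response B.
Agent 1 against R: payoffs 2, 0 → best response A.
Agent 2 against A: payoffs 0, 3 → best response R.
Agent 2 against B: payoffs 3, 2 → best response L.
Mutual best responses: (A, R); (B, L).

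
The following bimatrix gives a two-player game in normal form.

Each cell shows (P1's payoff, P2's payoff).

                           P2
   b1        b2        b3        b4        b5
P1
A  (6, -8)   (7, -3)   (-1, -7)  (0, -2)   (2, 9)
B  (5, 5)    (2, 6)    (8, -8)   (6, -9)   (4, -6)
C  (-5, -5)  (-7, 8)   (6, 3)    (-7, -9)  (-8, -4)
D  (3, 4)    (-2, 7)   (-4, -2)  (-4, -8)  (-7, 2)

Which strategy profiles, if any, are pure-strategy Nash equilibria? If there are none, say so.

This game has no pure Nash equilibrium.

For each player, find the best response to each opponent profile; mutual best responses are the pure NE.
P1 against b1: payoffs 6, 5, -5, 3 → best response A.
P1 against b2: payoffs 7, 2, -7, -2 → best response A.
P1 against b3: payoffs -1, 8, 6, -4 → best response B.
P1 against b4: payoffs 0, 6, -7, -4 → best response B.
P1 against b5: payoffs 2, 4, -8, -7 → best response B.
P2 against A: payoffs -8, -3, -7, -2, 9 → best response b5.
P2 against B: payoffs 5, 6, -8, -9, -6 → best response b2.
P2 against C: payoffs -5, 8, 3, -9, -4 → best response b2.
P2 against D: payoffs 4, 7, -2, -8, 2 → best response b2.
No profile is a mutual best response for all players.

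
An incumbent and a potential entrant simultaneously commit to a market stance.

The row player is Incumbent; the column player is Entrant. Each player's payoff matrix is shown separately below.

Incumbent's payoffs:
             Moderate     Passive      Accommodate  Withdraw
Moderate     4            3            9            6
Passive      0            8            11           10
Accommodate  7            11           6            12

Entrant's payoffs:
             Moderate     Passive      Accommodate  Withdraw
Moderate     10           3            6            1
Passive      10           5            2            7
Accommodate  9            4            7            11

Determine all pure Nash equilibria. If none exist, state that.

For each player, find the best response to each opponent profile; mutual best responses are the pure NE.
Incumbent against Moderate: payoffs 4, 0, 7 → best response Accommodate.
Incumbent against Passive: payoffs 3, 8, 11 → best response Accommodate.
Incumbent against Accommodate: payoffs 9, 11, 6 → best response Passive.
Incumbent against Withdraw: payoffs 6, 10, 12 → best response Accommodate.
Entrant against Moderate: payoffs 10, 3, 6, 1 → best response Moderate.
Entrant against Passive: payoffs 10, 5, 2, 7 → best response Moderate.
Entrant against Accommodate: payoffs 9, 4, 7, 11 → best response Withdraw.
Mutual best responses: (Accommodate, Withdraw).

(Accommodate, Withdraw)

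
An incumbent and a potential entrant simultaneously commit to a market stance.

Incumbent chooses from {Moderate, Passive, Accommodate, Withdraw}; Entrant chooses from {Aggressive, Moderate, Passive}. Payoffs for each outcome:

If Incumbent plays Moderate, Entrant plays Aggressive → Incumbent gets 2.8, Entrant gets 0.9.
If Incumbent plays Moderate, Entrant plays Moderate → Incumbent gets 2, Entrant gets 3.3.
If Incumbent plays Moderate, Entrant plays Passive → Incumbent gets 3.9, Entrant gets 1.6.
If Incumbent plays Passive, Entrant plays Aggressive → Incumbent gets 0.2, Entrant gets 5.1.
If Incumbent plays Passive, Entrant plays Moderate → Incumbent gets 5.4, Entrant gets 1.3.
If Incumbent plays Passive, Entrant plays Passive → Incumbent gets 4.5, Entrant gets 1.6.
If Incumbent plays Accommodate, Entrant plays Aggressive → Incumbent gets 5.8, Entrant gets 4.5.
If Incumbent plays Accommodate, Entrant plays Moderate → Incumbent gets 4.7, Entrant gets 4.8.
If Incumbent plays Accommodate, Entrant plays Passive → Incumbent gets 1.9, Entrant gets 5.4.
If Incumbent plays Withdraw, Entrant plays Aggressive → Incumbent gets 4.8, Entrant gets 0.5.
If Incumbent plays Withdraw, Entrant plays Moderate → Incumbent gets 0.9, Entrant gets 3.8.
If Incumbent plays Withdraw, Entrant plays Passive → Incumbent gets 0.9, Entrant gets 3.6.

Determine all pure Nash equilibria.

For each player, find the best response to each opponent profile; mutual best responses are the pure NE.
Incumbent against Aggressive: payoffs 2.8, 0.2, 5.8, 4.8 → best response Accommodate.
Incumbent against Moderate: payoffs 2, 5.4, 4.7, 0.9 → best response Passive.
Incumbent against Passive: payoffs 3.9, 4.5, 1.9, 0.9 → best response Passive.
Entrant against Moderate: payoffs 0.9, 3.3, 1.6 → best response Moderate.
Entrant against Passive: payoffs 5.1, 1.3, 1.6 → best response Aggressive.
Entrant against Accommodate: payoffs 4.5, 4.8, 5.4 → best response Passive.
Entrant against Withdraw: payoffs 0.5, 3.8, 3.6 → best response Moderate.
No profile is a mutual best response for all players.

There is no pure-strategy Nash equilibrium.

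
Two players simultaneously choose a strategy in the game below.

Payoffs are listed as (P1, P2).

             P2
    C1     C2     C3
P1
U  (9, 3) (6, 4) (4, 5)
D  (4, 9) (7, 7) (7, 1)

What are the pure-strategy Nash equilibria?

none

P1 against C1: payoffs 9, 4 → best response U.
P1 against C2: payoffs 6, 7 → best response D.
P1 against C3: payoffs 4, 7 → best response D.
P2 against U: payoffs 3, 4, 5 → best response C3.
P2 against D: payoffs 9, 7, 1 → best response C1.
No profile is a mutual best response for all players.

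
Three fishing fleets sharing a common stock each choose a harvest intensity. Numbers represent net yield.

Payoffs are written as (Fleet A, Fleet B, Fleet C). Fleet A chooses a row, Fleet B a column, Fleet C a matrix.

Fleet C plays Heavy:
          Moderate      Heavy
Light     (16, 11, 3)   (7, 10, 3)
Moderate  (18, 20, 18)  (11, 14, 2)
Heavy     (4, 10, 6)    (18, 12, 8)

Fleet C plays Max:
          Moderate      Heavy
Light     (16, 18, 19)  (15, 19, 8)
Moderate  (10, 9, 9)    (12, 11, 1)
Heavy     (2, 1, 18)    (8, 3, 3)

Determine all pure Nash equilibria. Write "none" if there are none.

Pure-strategy Nash equilibria: (Light, Heavy, Max); (Moderate, Moderate, Heavy); (Heavy, Heavy, Heavy)

Mark each player's best response to every combination of opponents' strategies; a profile where every player is best-responding is a pure Nash equilibrium.
Fleet A against (Moderate, Heavy): payoffs 16, 18, 4 → best response Moderate.
Fleet A against (Moderate, Max): payoffs 16, 10, 2 → best response Light.
Fleet A against (Heavy, Heavy): payoffs 7, 11, 18 → best response Heavy.
Fleet A against (Heavy, Max): payoffs 15, 12, 8 → best response Light.
Fleet B against (Light, Heavy): payoffs 11, 10 → best response Moderate.
Fleet B against (Light, Max): payoffs 18, 19 → best response Heavy.
Fleet B against (Moderate, Heavy): payoffs 20, 14 → best response Moderate.
Fleet B against (Moderate, Max): payoffs 9, 11 → best response Heavy.
Fleet B against (Heavy, Heavy): payoffs 10, 12 → best response Heavy.
Fleet B against (Heavy, Max): payoffs 1, 3 → best response Heavy.
Fleet C against (Light, Moderate): payoffs 3, 19 → best response Max.
Fleet C against (Light, Heavy): payoffs 3, 8 → best response Max.
Fleet C against (Moderate, Moderate): payoffs 18, 9 → best response Heavy.
Fleet C against (Moderate, Heavy): payoffs 2, 1 → best response Heavy.
Fleet C against (Heavy, Moderate): payoffs 6, 18 → best response Max.
Fleet C against (Heavy, Heavy): payoffs 8, 3 → best response Heavy.
Mutual best responses: (Light, Heavy, Max); (Moderate, Moderate, Heavy); (Heavy, Heavy, Heavy).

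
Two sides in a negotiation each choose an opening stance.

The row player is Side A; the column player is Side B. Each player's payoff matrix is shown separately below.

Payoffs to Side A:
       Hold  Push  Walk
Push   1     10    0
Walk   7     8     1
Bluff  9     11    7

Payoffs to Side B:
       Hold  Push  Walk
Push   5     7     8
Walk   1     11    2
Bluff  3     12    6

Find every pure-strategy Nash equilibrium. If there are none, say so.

The unique pure-strategy Nash equilibrium is (Bluff, Push).

Side A against Hold: payoffs 1, 7, 9 → best response Bluff.
Side A against Push: payoffs 10, 8, 11 → best response Bluff.
Side A against Walk: payoffs 0, 1, 7 → best response Bluff.
Side B against Push: payoffs 5, 7, 8 → best response Walk.
Side B against Walk: payoffs 1, 11, 2 → best response Push.
Side B against Bluff: payoffs 3, 12, 6 → best response Push.
Mutual best responses: (Bluff, Push).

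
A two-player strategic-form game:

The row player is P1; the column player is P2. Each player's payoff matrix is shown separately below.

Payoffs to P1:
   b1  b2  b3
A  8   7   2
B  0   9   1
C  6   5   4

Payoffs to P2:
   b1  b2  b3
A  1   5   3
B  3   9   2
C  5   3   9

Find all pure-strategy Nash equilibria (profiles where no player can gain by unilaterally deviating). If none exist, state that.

For each player, find the best response to each opponent profile; mutual best responses are the pure NE.
P1 against b1: payoffs 8, 0, 6 → best response A.
P1 against b2: payoffs 7, 9, 5 → best response B.
P1 against b3: payoffs 2, 1, 4 → best response C.
P2 against A: payoffs 1, 5, 3 → best response b2.
P2 against B: payoffs 3, 9, 2 → best response b2.
P2 against C: payoffs 5, 3, 9 → best response b3.
Mutual best responses: (B, b2); (C, b3).

(B, b2); (C, b3)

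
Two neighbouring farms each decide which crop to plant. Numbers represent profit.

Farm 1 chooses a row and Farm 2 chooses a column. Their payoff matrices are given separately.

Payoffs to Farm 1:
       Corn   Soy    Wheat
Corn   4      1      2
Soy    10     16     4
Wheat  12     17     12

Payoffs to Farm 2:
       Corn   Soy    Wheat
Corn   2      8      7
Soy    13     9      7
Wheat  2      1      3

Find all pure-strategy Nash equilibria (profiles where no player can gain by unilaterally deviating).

Pure NE: (Wheat, Wheat)

(Corn, Corn): Farm 1 can switch to Soy (4 → 10). Not NE.
(Corn, Soy): Farm 1 can switch to Soy (1 → 16). Not NE.
(Corn, Wheat): Farm 1 can switch to Soy (2 → 4). Not NE.
(Soy, Corn): Farm 1 can switch to Wheat (10 → 12). Not NE.
(Soy, Soy): Farm 1 can switch to Wheat (16 → 17). Not NE.
(Soy, Wheat): Farm 1 can switch to Wheat (4 → 12). Not NE.
(Wheat, Corn): Farm 2 can switch to Wheat (2 → 3). Not NE.
(Wheat, Soy): Farm 2 can switch to Corn (1 → 2). Not NE.
(Wheat, Wheat): Farm 1 gets 12, best alternative 4; Farm 2 gets 3, best alternative 2. No profitable deviation — NE.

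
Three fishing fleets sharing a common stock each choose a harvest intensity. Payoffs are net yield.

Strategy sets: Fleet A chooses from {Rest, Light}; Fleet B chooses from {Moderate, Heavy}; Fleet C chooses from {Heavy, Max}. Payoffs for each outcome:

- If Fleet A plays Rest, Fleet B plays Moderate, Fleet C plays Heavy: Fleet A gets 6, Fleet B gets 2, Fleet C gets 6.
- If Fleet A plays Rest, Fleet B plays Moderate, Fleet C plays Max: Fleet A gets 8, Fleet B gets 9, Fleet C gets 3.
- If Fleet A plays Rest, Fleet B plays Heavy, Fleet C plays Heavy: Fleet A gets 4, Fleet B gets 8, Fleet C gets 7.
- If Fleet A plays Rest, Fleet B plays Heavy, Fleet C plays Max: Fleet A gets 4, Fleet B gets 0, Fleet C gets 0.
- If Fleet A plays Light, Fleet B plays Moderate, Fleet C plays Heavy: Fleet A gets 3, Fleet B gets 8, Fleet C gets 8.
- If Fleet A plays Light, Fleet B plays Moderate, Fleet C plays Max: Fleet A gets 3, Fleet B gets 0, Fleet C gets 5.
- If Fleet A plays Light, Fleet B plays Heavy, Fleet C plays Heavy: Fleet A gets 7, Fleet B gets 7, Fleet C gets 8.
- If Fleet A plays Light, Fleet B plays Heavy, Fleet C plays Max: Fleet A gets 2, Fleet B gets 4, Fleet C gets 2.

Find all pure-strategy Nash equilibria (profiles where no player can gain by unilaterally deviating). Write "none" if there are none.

No pure-strategy Nash equilibrium.

(Rest, Moderate, Heavy): Fleet B can switch to Heavy (2 → 8). Not NE.
(Rest, Moderate, Max): Fleet C can switch to Heavy (3 → 6). Not NE.
(Rest, Heavy, Heavy): Fleet A can switch to Light (4 → 7). Not NE.
(Rest, Heavy, Max): Fleet B can switch to Moderate (0 → 9). Not NE.
(Light, Moderate, Heavy): Fleet A can switch to Rest (3 → 6). Not NE.
(Light, Moderate, Max): Fleet A can switch to Rest (3 → 8). Not NE.
(Light, Heavy, Heavy): Fleet B can switch to Moderate (7 → 8). Not NE.
(Light, Heavy, Max): Fleet A can switch to Rest (2 → 4). Not NE.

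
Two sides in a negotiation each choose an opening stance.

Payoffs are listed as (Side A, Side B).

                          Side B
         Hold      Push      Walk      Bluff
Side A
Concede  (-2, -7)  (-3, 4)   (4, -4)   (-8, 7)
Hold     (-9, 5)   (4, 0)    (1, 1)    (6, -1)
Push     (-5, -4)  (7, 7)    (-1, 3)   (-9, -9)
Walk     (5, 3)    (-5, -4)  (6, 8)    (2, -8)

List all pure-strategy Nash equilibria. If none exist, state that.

Pure-strategy Nash equilibria: (Push, Push) and (Walk, Walk)

For each strategy profile, look for a profitable unilateral deviation.
(Concede, Hold): Side A can switch to Walk (-2 → 5). Not NE.
(Concede, Push): Side A can switch to Hold (-3 → 4). Not NE.
(Concede, Walk): Side A can switch to Walk (4 → 6). Not NE.
(Concede, Bluff): Side A can switch to Hold (-8 → 6). Not NE.
(Hold, Hold): Side A can switch to Concede (-9 → -2). Not NE.
(Hold, Push): Side A can switch to Push (4 → 7). Not NE.
(Hold, Walk): Side A can switch to Concede (1 → 4). Not NE.
(Hold, Bluff): Side B can switch to Hold (-1 → 5). Not NE.
(Push, Hold): Side A can switch to Concede (-5 → -2). Not NE.
(Push, Push): Side A gets 7, best alternative 4; Side B gets 7, best alternative 3. No profitable deviation — NE.
(Push, Walk): Side A can switch to Concede (-1 → 4). Not NE.
(Push, Bluff): Side A can switch to Concede (-9 → -8). Not NE.
(Walk, Hold): Side B can switch to Walk (3 → 8). Not NE.
(Walk, Walk): Side A gets 6, best alternative 4; Side B gets 8, best alternative 3. No profitable deviation — NE.
(The remaining 2 profiles each have a profitable deviation by the same check.)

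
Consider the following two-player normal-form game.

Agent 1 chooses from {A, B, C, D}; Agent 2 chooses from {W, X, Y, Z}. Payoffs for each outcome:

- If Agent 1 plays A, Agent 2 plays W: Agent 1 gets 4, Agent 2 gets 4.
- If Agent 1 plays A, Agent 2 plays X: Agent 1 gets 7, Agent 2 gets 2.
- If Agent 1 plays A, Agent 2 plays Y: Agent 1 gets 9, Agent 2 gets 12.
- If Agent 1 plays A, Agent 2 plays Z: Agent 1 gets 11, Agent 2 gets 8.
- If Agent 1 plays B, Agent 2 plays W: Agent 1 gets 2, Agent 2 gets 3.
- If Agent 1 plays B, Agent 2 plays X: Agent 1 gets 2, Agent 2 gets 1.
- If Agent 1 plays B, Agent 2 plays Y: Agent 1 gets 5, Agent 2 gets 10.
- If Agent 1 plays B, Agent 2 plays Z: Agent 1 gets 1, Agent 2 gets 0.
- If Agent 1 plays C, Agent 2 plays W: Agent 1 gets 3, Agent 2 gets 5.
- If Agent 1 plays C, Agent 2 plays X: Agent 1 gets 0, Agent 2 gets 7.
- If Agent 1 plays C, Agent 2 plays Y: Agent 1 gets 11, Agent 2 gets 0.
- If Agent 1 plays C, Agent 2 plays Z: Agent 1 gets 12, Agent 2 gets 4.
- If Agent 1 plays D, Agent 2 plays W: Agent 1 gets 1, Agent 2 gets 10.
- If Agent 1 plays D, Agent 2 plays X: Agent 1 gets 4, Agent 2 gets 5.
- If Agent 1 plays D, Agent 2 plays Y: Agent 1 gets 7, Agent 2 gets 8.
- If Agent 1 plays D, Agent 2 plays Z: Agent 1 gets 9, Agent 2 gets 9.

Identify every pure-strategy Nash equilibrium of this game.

Agent 1 against W: payoffs 4, 2, 3, 1 → best response A.
Agent 1 against X: payoffs 7, 2, 0, 4 → best response A.
Agent 1 against Y: payoffs 9, 5, 11, 7 → best response C.
Agent 1 against Z: payoffs 11, 1, 12, 9 → best response C.
Agent 2 against A: payoffs 4, 2, 12, 8 → best response Y.
Agent 2 against B: payoffs 3, 1, 10, 0 → best response Y.
Agent 2 against C: payoffs 5, 7, 0, 4 → best response X.
Agent 2 against D: payoffs 10, 5, 8, 9 → best response W.
No profile is a mutual best response for all players.

No pure-strategy Nash equilibrium.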